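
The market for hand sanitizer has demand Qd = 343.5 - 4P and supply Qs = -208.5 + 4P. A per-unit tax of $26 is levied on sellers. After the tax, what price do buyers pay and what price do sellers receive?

Buyers pay $82, sellers receive $56

Pre-tax equilibrium: P* = 69, Q* = 67.5.
Tax on sellers shifts supply to Qs = -208.5 + 4(P − 26) = -312.5 + 4P.
343.5 - 4P = -312.5 + 4P gives buyer price Pb = 82; sellers receive Ps = 82 − 26 = 56.
New quantity: Q = 343.5 − 4(82) = 15.5.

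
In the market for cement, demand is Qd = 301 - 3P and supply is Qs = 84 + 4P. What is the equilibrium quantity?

Set Qd = Qs: 301 - 3P = 84 + 4P.
217 = 7P, so P* = 31.
Q* = 301 − 3(31) = 208.

Q* = 208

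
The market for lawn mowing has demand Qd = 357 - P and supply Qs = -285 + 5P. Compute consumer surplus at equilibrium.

Equilibrium: 357 - P = -285 + 5P gives P* = 107, Q* = 250.
Demand choke price (Qd = 0): P = 357.
CS = ½(357 − 107)(250) = 31250.

Consumer surplus = 31250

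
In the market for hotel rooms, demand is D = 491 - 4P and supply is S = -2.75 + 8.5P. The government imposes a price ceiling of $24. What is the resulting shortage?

Shortage = 193.75

Equilibrium price would be P* = 39.5, so the ceiling at 24 binds.
At P = 24: D = 491 − 4(24) = 395, S = -2.75 + 8.5(24) = 201.25.
Shortage = 395 − 201.25 = 193.75.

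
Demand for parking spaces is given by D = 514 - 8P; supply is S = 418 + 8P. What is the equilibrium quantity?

Q* = 466

Set D = S: 514 - 8P = 418 + 8P.
96 = 16P, so P* = 6.
Q* = 514 − 8(6) = 466.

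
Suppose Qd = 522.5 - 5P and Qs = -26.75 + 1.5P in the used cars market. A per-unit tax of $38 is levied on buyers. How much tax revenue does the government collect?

Tax revenue = 27740/13

Pre-tax equilibrium: P* = 84.5, Q* = 100.
Tax on buyers shifts demand to Qd = 522.5 − 5(P + 38) = 332.5 - 5P.
332.5 - 5P = -26.75 + 1.5P gives seller price Ps = 1437/26; buyers pay Pb = 1437/26 + 38 = 2425/26.
New quantity: Q = 522.5 − 5(2425/26) = 730/13.
Revenue = 38 × 730/13 = 27740/13.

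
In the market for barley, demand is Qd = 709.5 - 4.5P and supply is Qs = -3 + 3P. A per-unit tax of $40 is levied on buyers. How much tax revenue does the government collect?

Pre-tax equilibrium: P* = 95, Q* = 282.
Tax on buyers shifts demand to Qd = 709.5 − 4.5(P + 40) = 529.5 - 4.5P.
529.5 - 4.5P = -3 + 3P gives seller price Ps = 71; buyers pay Pb = 71 + 40 = 111.
New quantity: Q = 709.5 − 4.5(111) = 210.
Revenue = 40 × 210 = 8400.

Tax revenue = 8400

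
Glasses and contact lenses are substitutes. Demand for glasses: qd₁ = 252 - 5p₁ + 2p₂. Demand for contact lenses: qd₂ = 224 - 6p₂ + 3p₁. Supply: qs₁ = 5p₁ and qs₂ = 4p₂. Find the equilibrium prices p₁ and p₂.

p₁ = 1484/47, p₂ = 1498/47

Market 1: 252 - 5p₁ + 2p₂ = 5p₁ → 10p₁ - 2p₂ = 252.
Market 2: 10p₂ - 3p₁ = 224.
Eliminating p₂: 10×(1) + 2×(2) gives 94p₁ = 2968, so p₁ = 1484/47.
Back-substitute into (2): p₂ = (224 + 3×1484/47) / 10 = 1498/47.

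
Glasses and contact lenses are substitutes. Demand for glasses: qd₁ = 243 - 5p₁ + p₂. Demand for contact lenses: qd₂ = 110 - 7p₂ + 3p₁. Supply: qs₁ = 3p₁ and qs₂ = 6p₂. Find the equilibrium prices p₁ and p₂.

Market 1: 243 - 5p₁ + p₂ = 3p₁ → 8p₁ - p₂ = 243.
Market 2: 13p₂ - 3p₁ = 110.
Eliminating p₂: 13×(1) + 1×(2) gives 101p₁ = 3269, so p₁ = 3269/101.
Back-substitute into (2): p₂ = (110 + 3×3269/101) / 13 = 1609/101.

p₁ = 3269/101, p₂ = 1609/101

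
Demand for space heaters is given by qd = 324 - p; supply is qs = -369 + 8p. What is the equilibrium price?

Set qd = qs: 324 - p = -369 + 8p.
693 = 9p, so p* = 77.
q* = 324 − 1(77) = 247.

p* = 77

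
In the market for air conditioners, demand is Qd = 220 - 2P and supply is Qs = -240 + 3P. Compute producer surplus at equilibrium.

Equilibrium: 220 - 2P = -240 + 3P gives P* = 92, Q* = 36.
Supply starts at P = 80 (where Qs = 0).
PS = ½(92 − 80)(36) = 216.

Producer surplus = 216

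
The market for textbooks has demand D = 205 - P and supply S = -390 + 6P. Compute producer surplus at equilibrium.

Producer surplus = 1200

Equilibrium: 205 - P = -390 + 6P gives P* = 85, Q* = 120.
Supply starts at P = 65 (where S = 0).
PS = ½(85 − 65)(120) = 1200.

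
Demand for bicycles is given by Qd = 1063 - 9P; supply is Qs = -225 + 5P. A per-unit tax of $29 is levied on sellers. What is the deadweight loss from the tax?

Deadweight loss = 37845/28

Pre-tax equilibrium: P* = 92, Q* = 235.
Tax on sellers shifts supply to Qs = -225 + 5(P − 29) = -370 + 5P.
1063 - 9P = -370 + 5P gives buyer price Pb = 1433/14; sellers receive Ps = 1433/14 − 29 = 1027/14.
New quantity: Q = 1063 − 9(1433/14) = 1985/14.
DWL = ½ × 29 × (235 − 1985/14) = 37845/28.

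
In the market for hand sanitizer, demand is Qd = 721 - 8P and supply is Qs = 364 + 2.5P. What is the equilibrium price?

P* = 34

Set Qd = Qs: 721 - 8P = 364 + 2.5P.
357 = 10.5P, so P* = 34.
Q* = 721 − 8(34) = 449.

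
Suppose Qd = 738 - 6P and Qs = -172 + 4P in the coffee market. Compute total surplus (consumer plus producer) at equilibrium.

Total surplus = 7680

Equilibrium: 738 - 6P = -172 + 4P gives P* = 91, Q* = 192.
Demand choke price: P = 123; supply starts at P = 43.
CS = ½(123 − 91)(192) = 3072; PS = ½(91 − 43)(192) = 4608.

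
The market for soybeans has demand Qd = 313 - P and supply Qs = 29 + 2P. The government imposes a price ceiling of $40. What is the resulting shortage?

Shortage = 164

Equilibrium price would be P* = 284/3, so the ceiling at 40 binds.
At P = 40: Qd = 313 − 1(40) = 273, Qs = 29 + 2(40) = 109.
Shortage = 273 − 109 = 164.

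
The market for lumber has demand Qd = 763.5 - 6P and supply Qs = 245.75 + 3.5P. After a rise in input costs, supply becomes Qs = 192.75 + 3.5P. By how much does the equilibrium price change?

Original equilibrium: P* = 54.5, Q* = 436.5.
New equilibrium: 763.5 - 6P = 192.75 + 3.5P, so 570.75 = 9.5P and P' = 2283/38; Q' = 763.5 − 6(2283/38) = 15315/38.
Change in price: 2283/38 − 54.5 = 106/19.

ΔP = 106/19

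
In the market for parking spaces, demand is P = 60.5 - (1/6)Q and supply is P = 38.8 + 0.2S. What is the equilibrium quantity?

Set the two price expressions equal: 60.5 - (1/6)Q = 38.8 + 0.2Q.
21.7 = (11/30)Q, so Q* = 651/11.
P* = 60.5 − (1/6)(651/11) = 557/11.

Q* = 651/11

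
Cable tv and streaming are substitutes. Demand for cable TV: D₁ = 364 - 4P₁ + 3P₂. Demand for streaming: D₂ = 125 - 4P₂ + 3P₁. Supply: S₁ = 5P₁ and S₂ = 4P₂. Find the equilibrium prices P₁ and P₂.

P₁ = 3287/63, P₂ = 739/21

Market 1: 364 - 4P₁ + 3P₂ = 5P₁ → 9P₁ - 3P₂ = 364.
Market 2: 8P₂ - 3P₁ = 125.
Eliminating P₂: 8×(1) + 3×(2) gives 63P₁ = 3287, so P₁ = 3287/63.
Back-substitute into (2): P₂ = (125 + 3×3287/63) / 8 = 739/21.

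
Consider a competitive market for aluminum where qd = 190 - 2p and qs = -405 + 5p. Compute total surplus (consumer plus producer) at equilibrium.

Equilibrium: 190 - 2p = -405 + 5p gives p* = 85, q* = 20.
Demand choke price: p = 95; supply starts at p = 81.
CS = ½(95 − 85)(20) = 100; PS = ½(85 − 81)(20) = 40.

Total surplus = 140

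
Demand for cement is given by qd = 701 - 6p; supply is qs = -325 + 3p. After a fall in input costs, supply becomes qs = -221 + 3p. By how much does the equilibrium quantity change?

Δq = 208/3

Original equilibrium: p* = 114, q* = 17.
New equilibrium: 701 - 6p = -221 + 3p, so 922 = 9p and p' = 922/9; q' = 701 − 6(922/9) = 259/3.
Change in quantity: 259/3 − 17 = 208/3.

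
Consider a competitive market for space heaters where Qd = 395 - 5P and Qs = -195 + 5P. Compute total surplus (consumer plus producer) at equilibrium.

Equilibrium: 395 - 5P = -195 + 5P gives P* = 59, Q* = 100.
Demand choke price: P = 79; supply starts at P = 39.
CS = ½(79 − 59)(100) = 1000; PS = ½(59 − 39)(100) = 1000.

Total surplus = 2000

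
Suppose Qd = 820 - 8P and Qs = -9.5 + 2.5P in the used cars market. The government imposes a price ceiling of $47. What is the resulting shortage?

Shortage = 336

Equilibrium price would be P* = 79, so the ceiling at 47 binds.
At P = 47: Qd = 820 − 8(47) = 444, Qs = -9.5 + 2.5(47) = 108.
Shortage = 444 − 108 = 336.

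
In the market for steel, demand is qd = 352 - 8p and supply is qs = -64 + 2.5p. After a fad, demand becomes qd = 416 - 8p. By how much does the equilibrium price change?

Δp = 128/21

Original equilibrium: p* = 832/21, q* = 736/21.
New equilibrium: 416 - 8p = -64 + 2.5p, so 480 = 10.5p and p' = 320/7; q' = 416 − 8(320/7) = 352/7.
Change in price: 320/7 − 832/21 = 128/21.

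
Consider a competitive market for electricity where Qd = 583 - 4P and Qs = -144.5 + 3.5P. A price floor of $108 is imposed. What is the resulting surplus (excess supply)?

Surplus = 82.5

Equilibrium price would be P* = 97, so the floor at 108 binds.
At P = 108: Qd = 151, Qs = 233.5.
Surplus = 233.5 − 151 = 82.5.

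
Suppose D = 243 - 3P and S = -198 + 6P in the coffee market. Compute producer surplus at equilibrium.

Producer surplus = 768

Equilibrium: 243 - 3P = -198 + 6P gives P* = 49, Q* = 96.
Supply starts at P = 33 (where S = 0).
PS = ½(49 − 33)(96) = 768.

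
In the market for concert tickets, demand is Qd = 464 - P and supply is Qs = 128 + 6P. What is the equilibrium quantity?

Set Qd = Qs: 464 - P = 128 + 6P.
336 = 7P, so P* = 48.
Q* = 464 − 1(48) = 416.

Q* = 416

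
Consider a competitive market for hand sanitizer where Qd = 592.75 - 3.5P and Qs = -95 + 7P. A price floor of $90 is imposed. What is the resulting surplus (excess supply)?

Surplus = 257.25

Equilibrium price would be P* = 65.5, so the floor at 90 binds.
At P = 90: Qd = 277.75, Qs = 535.
Surplus = 535 − 277.75 = 257.25.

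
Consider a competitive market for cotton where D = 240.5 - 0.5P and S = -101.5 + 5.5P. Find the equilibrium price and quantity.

P* = 57, Q* = 212

Set D = S: 240.5 - 0.5P = -101.5 + 5.5P.
342 = 6P, so P* = 57.
Q* = 240.5 − 0.5(57) = 212.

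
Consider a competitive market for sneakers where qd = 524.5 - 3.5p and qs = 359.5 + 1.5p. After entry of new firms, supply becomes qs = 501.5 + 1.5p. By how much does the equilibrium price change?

Original equilibrium: p* = 33, q* = 409.
New equilibrium: 524.5 - 3.5p = 501.5 + 1.5p, so 23 = 5p and p' = 4.6; q' = 524.5 − 3.5(4.6) = 508.4.
Change in price: 4.6 − 33 = -28.4.

Δp = -28.4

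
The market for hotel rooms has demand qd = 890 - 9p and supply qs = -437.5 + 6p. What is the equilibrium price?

Set qd = qs: 890 - 9p = -437.5 + 6p.
1327.5 = 15p, so p* = 88.5.
q* = 890 − 9(88.5) = 93.5.

p* = 88.5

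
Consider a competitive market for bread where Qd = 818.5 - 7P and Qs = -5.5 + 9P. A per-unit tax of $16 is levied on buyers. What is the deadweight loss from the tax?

Deadweight loss = 504

Pre-tax equilibrium: P* = 51.5, Q* = 458.
Tax on buyers shifts demand to Qd = 818.5 − 7(P + 16) = 706.5 - 7P.
706.5 - 7P = -5.5 + 9P gives seller price Ps = 44.5; buyers pay Pb = 44.5 + 16 = 60.5.
New quantity: Q = 818.5 − 7(60.5) = 395.
DWL = ½ × 16 × (458 − 395) = 504.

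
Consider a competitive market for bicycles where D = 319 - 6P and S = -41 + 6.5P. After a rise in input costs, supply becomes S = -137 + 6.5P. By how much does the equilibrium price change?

ΔP = 7.68

Original equilibrium: P* = 28.8, Q* = 146.2.
New equilibrium: 319 - 6P = -137 + 6.5P, so 456 = 12.5P and P' = 36.48; Q' = 319 − 6(36.48) = 100.12.
Change in price: 36.48 − 28.8 = 7.68.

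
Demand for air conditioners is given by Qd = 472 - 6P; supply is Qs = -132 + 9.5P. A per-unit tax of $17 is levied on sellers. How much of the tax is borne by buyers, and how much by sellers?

Pre-tax equilibrium: P* = 1208/31, Q* = 7384/31.
Tax on sellers shifts supply to Qs = -132 + 9.5(P − 17) = -293.5 + 9.5P.
472 - 6P = -293.5 + 9.5P gives buyer price Pb = 1531/31; sellers receive Ps = 1531/31 − 17 = 1004/31.
New quantity: Q = 472 − 6(1531/31) = 5446/31.
Buyer burden = 1531/31 − 1208/31 = 323/31; seller burden = 1208/31 − 1004/31 = 204/31.

Buyers bear 323/31, sellers bear 204/31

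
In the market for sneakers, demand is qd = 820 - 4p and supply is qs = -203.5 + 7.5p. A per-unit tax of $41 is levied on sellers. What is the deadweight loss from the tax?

Pre-tax equilibrium: p* = 89, q* = 464.
Tax on sellers shifts supply to qs = -203.5 + 7.5(p − 41) = -511 + 7.5p.
820 - 4p = -511 + 7.5p gives buyer price pb = 2662/23; sellers receive ps = 2662/23 − 41 = 1719/23.
New quantity: q = 820 − 4(2662/23) = 8212/23.
DWL = ½ × 41 × (464 − 8212/23) = 50430/23.

Deadweight loss = 50430/23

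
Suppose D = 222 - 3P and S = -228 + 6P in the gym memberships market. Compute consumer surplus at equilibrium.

Equilibrium: 222 - 3P = -228 + 6P gives P* = 50, Q* = 72.
Demand choke price (D = 0): P = 74.
CS = ½(74 − 50)(72) = 864.

Consumer surplus = 864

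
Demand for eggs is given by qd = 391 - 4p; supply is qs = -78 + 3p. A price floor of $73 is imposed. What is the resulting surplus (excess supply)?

Equilibrium price would be p* = 67, so the floor at 73 binds.
At p = 73: qd = 99, qs = 141.
Surplus = 141 − 99 = 42.

Surplus = 42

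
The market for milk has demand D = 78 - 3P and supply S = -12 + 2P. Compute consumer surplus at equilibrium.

Consumer surplus = 96

Equilibrium: 78 - 3P = -12 + 2P gives P* = 18, Q* = 24.
Demand choke price (D = 0): P = 26.
CS = ½(26 − 18)(24) = 96.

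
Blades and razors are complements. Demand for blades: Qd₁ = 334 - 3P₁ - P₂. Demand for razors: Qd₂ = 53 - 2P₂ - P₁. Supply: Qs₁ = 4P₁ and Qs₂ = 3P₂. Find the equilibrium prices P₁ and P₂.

P₁ = 1617/34, P₂ = 37/34

Market 1: 334 - 3P₁ - P₂ = 4P₁ → 7P₁ + P₂ = 334.
Market 2: 5P₂ + P₁ = 53.
Eliminating P₂: 5×(1) − 1×(2) gives 34P₁ = 1617, so P₁ = 1617/34.
Back-substitute into (2): P₂ = (53 − 1×1617/34) / 5 = 37/34.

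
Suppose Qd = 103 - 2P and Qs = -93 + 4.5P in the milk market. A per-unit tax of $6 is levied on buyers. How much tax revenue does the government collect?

Tax revenue = 2682/13

Pre-tax equilibrium: P* = 392/13, Q* = 555/13.
Tax on buyers shifts demand to Qd = 103 − 2(P + 6) = 91 - 2P.
91 - 2P = -93 + 4.5P gives seller price Ps = 368/13; buyers pay Pb = 368/13 + 6 = 446/13.
New quantity: Q = 103 − 2(446/13) = 447/13.
Revenue = 6 × 447/13 = 2682/13.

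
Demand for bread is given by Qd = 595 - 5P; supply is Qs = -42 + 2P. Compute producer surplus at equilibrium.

Equilibrium: 595 - 5P = -42 + 2P gives P* = 91, Q* = 140.
Supply starts at P = 21 (where Qs = 0).
PS = ½(91 − 21)(140) = 4900.

Producer surplus = 4900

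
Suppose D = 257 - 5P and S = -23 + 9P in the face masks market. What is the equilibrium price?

P* = 20

Set D = S: 257 - 5P = -23 + 9P.
280 = 14P, so P* = 20.
Q* = 257 − 5(20) = 157.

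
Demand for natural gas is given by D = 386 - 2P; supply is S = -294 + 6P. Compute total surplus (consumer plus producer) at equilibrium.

Total surplus = 15552

Equilibrium: 386 - 2P = -294 + 6P gives P* = 85, Q* = 216.
Demand choke price: P = 193; supply starts at P = 49.
CS = ½(193 − 85)(216) = 11664; PS = ½(85 − 49)(216) = 3888.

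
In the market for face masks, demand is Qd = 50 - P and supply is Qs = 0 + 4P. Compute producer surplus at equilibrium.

Producer surplus = 200

Equilibrium: 50 - P = 0 + 4P gives P* = 10, Q* = 40.
Supply starts at P = 0 (where Qs = 0).
PS = ½(10 − 0)(40) = 200.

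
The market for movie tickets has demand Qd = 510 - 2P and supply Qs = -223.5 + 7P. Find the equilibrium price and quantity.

Set Qd = Qs: 510 - 2P = -223.5 + 7P.
733.5 = 9P, so P* = 81.5.
Q* = 510 − 2(81.5) = 347.

P* = 81.5, Q* = 347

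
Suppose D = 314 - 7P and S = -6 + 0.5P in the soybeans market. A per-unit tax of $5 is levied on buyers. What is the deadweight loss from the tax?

Deadweight loss = 35/6

Pre-tax equilibrium: P* = 128/3, Q* = 46/3.
Tax on buyers shifts demand to D = 314 − 7(P + 5) = 279 - 7P.
279 - 7P = -6 + 0.5P gives seller price Ps = 38; buyers pay Pb = 38 + 5 = 43.
New quantity: Q = 314 − 7(43) = 13.
DWL = ½ × 5 × (46/3 − 13) = 35/6.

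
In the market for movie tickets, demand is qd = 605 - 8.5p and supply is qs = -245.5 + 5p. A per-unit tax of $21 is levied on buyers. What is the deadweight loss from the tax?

Deadweight loss = 4165/6

Pre-tax equilibrium: p* = 63, q* = 69.5.
Tax on buyers shifts demand to qd = 605 − 8.5(p + 21) = 426.5 - 8.5p.
426.5 - 8.5p = -245.5 + 5p gives seller price ps = 448/9; buyers pay pb = 448/9 + 21 = 637/9.
New quantity: q = 605 − 8.5(637/9) = 61/18.
DWL = ½ × 21 × (69.5 − 61/18) = 4165/6.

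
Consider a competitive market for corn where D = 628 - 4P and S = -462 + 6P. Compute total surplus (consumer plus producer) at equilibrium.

Equilibrium: 628 - 4P = -462 + 6P gives P* = 109, Q* = 192.
Demand choke price: P = 157; supply starts at P = 77.
CS = ½(157 − 109)(192) = 4608; PS = ½(109 − 77)(192) = 3072.

Total surplus = 7680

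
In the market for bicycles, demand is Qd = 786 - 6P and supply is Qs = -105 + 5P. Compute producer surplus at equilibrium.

Producer surplus = 9000

Equilibrium: 786 - 6P = -105 + 5P gives P* = 81, Q* = 300.
Supply starts at P = 21 (where Qs = 0).
PS = ½(81 − 21)(300) = 9000.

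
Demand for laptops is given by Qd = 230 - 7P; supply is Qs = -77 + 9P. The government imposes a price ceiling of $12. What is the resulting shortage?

Equilibrium price would be P* = 19.1875, so the ceiling at 12 binds.
At P = 12: Qd = 230 − 7(12) = 146, Qs = -77 + 9(12) = 31.
Shortage = 146 − 31 = 115.

Shortage = 115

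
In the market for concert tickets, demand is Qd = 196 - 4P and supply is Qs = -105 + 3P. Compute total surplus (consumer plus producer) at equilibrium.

Total surplus = 168

Equilibrium: 196 - 4P = -105 + 3P gives P* = 43, Q* = 24.
Demand choke price: P = 49; supply starts at P = 35.
CS = ½(49 − 43)(24) = 72; PS = ½(43 − 35)(24) = 96.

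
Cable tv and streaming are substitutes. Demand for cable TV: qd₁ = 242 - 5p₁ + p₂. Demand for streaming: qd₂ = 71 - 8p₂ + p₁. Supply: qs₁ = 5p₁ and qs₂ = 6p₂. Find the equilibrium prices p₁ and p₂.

p₁ = 3459/139, p₂ = 952/139

Market 1: 242 - 5p₁ + p₂ = 5p₁ → 10p₁ - p₂ = 242.
Market 2: 14p₂ - p₁ = 71.
Eliminating p₂: 14×(1) + 1×(2) gives 139p₁ = 3459, so p₁ = 3459/139.
Back-substitute into (2): p₂ = (71 + 1×3459/139) / 14 = 952/139.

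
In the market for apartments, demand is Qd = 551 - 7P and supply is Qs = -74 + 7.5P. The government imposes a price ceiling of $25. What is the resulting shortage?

Equilibrium price would be P* = 1250/29, so the ceiling at 25 binds.
At P = 25: Qd = 551 − 7(25) = 376, Qs = -74 + 7.5(25) = 113.5.
Shortage = 376 − 113.5 = 262.5.

Shortage = 262.5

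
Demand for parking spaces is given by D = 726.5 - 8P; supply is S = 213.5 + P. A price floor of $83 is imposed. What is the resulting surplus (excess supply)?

Equilibrium price would be P* = 57, so the floor at 83 binds.
At P = 83: D = 62.5, S = 296.5.
Surplus = 296.5 − 62.5 = 234.

Surplus = 234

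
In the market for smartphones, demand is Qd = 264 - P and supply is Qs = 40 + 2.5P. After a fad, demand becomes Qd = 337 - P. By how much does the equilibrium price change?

Original equilibrium: P* = 64, Q* = 200.
New equilibrium: 337 - P = 40 + 2.5P, so 297 = 3.5P and P' = 594/7; Q' = 337 − 1(594/7) = 1765/7.
Change in price: 594/7 − 64 = 146/7.

ΔP = 146/7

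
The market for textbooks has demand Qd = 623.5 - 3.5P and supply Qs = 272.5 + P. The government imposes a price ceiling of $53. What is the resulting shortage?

Equilibrium price would be P* = 78, so the ceiling at 53 binds.
At P = 53: Qd = 623.5 − 3.5(53) = 438, Qs = 272.5 + 1(53) = 325.5.
Shortage = 438 − 325.5 = 112.5.

Shortage = 112.5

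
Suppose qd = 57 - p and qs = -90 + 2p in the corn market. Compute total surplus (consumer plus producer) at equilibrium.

Equilibrium: 57 - p = -90 + 2p gives p* = 49, q* = 8.
Demand choke price: p = 57; supply starts at p = 45.
CS = ½(57 − 49)(8) = 32; PS = ½(49 − 45)(8) = 16.

Total surplus = 48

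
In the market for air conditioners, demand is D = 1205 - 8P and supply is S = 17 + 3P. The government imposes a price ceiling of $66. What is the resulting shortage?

Equilibrium price would be P* = 108, so the ceiling at 66 binds.
At P = 66: D = 1205 − 8(66) = 677, S = 17 + 3(66) = 215.
Shortage = 677 − 215 = 462.

Shortage = 462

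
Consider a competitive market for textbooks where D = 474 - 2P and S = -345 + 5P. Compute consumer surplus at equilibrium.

Consumer surplus = 14400

Equilibrium: 474 - 2P = -345 + 5P gives P* = 117, Q* = 240.
Demand choke price (D = 0): P = 237.
CS = ½(237 − 117)(240) = 14400.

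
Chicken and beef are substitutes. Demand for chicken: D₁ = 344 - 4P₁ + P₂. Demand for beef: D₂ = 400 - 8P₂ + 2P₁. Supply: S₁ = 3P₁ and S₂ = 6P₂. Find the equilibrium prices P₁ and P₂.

Market 1: 344 - 4P₁ + P₂ = 3P₁ → 7P₁ - P₂ = 344.
Market 2: 14P₂ - 2P₁ = 400.
Eliminating P₂: 14×(1) + 1×(2) gives 96P₁ = 5216, so P₁ = 163/3.
Back-substitute into (2): P₂ = (400 + 2×163/3) / 14 = 109/3.

P₁ = 163/3, P₂ = 109/3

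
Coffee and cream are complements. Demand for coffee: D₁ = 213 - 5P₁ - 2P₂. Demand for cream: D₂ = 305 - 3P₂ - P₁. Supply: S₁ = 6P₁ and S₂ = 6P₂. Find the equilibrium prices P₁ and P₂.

Market 1: 213 - 5P₁ - 2P₂ = 6P₁ → 11P₁ + 2P₂ = 213.
Market 2: 9P₂ + P₁ = 305.
Eliminating P₂: 9×(1) − 2×(2) gives 97P₁ = 1307, so P₁ = 1307/97.
Back-substitute into (2): P₂ = (305 − 1×1307/97) / 9 = 3142/97.

P₁ = 1307/97, P₂ = 3142/97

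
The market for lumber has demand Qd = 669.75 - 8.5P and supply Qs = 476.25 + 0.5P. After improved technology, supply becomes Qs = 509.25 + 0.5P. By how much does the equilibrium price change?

ΔP = -11/3

Original equilibrium: P* = 21.5, Q* = 487.
New equilibrium: 669.75 - 8.5P = 509.25 + 0.5P, so 160.5 = 9P and P' = 107/6; Q' = 669.75 − 8.5(107/6) = 3109/6.
Change in price: 107/6 − 21.5 = -11/3.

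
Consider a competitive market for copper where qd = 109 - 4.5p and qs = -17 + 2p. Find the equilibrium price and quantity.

p* = 252/13, q* = 283/13

Set qd = qs: 109 - 4.5p = -17 + 2p.
126 = 6.5p, so p* = 252/13.
q* = 109 − 4.5(252/13) = 283/13.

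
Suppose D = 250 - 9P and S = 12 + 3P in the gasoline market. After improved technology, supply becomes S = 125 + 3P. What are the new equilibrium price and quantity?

Original equilibrium: P* = 119/6, Q* = 71.5.
New equilibrium: 250 - 9P = 125 + 3P, so 125 = 12P and P' = 125/12; Q' = 250 − 9(125/12) = 156.25.

P' = 125/12, Q' = 156.25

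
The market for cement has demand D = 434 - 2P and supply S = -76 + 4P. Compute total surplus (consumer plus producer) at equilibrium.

Total surplus = 26136

Equilibrium: 434 - 2P = -76 + 4P gives P* = 85, Q* = 264.
Demand choke price: P = 217; supply starts at P = 19.
CS = ½(217 − 85)(264) = 17424; PS = ½(85 − 19)(264) = 8712.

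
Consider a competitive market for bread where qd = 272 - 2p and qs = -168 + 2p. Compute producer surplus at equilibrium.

Producer surplus = 676

Equilibrium: 272 - 2p = -168 + 2p gives p* = 110, q* = 52.
Supply starts at p = 84 (where qs = 0).
PS = ½(110 − 84)(52) = 676.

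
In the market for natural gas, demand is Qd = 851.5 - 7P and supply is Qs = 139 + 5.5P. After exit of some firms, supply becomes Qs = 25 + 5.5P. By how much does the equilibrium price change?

Original equilibrium: P* = 57, Q* = 452.5.
New equilibrium: 851.5 - 7P = 25 + 5.5P, so 826.5 = 12.5P and P' = 66.12; Q' = 851.5 − 7(66.12) = 388.66.
Change in price: 66.12 − 57 = 9.12.

ΔP = 9.12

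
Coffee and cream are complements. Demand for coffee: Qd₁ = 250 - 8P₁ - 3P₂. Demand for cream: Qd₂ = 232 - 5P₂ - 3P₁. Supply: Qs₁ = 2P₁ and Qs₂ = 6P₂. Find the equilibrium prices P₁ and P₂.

P₁ = 2054/101, P₂ = 1570/101

Market 1: 250 - 8P₁ - 3P₂ = 2P₁ → 10P₁ + 3P₂ = 250.
Market 2: 11P₂ + 3P₁ = 232.
Eliminating P₂: 11×(1) − 3×(2) gives 101P₁ = 2054, so P₁ = 2054/101.
Back-substitute into (2): P₂ = (232 − 3×2054/101) / 11 = 1570/101.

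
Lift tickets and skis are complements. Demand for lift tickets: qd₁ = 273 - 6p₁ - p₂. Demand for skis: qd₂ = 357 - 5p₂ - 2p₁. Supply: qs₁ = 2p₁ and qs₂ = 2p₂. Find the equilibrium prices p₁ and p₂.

p₁ = 259/9, p₂ = 385/9

Market 1: 273 - 6p₁ - p₂ = 2p₁ → 8p₁ + p₂ = 273.
Market 2: 7p₂ + 2p₁ = 357.
Eliminating p₂: 7×(1) − 1×(2) gives 54p₁ = 1554, so p₁ = 259/9.
Back-substitute into (2): p₂ = (357 − 2×259/9) / 7 = 385/9.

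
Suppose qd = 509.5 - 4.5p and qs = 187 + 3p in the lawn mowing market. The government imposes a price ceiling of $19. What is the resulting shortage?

Equilibrium price would be p* = 43, so the ceiling at 19 binds.
At p = 19: qd = 509.5 − 4.5(19) = 424, qs = 187 + 3(19) = 244.
Shortage = 424 − 244 = 180.

Shortage = 180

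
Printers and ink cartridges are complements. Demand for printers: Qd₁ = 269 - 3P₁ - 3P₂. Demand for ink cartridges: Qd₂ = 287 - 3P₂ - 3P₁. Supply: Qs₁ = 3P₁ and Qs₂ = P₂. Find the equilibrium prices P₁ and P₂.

P₁ = 43/3, P₂ = 61

Market 1: 269 - 3P₁ - 3P₂ = 3P₁ → 6P₁ + 3P₂ = 269.
Market 2: 4P₂ + 3P₁ = 287.
Eliminating P₂: 4×(1) − 3×(2) gives 15P₁ = 215, so P₁ = 43/3.
Back-substitute into (2): P₂ = (287 − 3×43/3) / 4 = 61.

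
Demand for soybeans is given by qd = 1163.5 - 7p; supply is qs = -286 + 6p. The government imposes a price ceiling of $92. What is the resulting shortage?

Shortage = 253.5

Equilibrium price would be p* = 111.5, so the ceiling at 92 binds.
At p = 92: qd = 1163.5 − 7(92) = 519.5, qs = -286 + 6(92) = 266.
Shortage = 519.5 − 266 = 253.5.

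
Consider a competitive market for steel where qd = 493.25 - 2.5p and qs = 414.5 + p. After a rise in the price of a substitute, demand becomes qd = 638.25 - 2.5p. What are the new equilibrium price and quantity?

Original equilibrium: p* = 22.5, q* = 437.
New equilibrium: 638.25 - 2.5p = 414.5 + p, so 223.75 = 3.5p and p' = 895/14; q' = 638.25 − 2.5(895/14) = 3349/7.

p' = 895/14, q' = 3349/7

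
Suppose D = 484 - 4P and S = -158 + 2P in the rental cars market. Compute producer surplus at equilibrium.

Producer surplus = 784

Equilibrium: 484 - 4P = -158 + 2P gives P* = 107, Q* = 56.
Supply starts at P = 79 (where S = 0).
PS = ½(107 − 79)(56) = 784.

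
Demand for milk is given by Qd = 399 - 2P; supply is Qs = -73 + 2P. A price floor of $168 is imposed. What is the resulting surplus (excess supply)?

Surplus = 200

Equilibrium price would be P* = 118, so the floor at 168 binds.
At P = 168: Qd = 63, Qs = 263.
Surplus = 263 − 63 = 200.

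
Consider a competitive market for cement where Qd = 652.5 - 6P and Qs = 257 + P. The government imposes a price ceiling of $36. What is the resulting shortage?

Equilibrium price would be P* = 56.5, so the ceiling at 36 binds.
At P = 36: Qd = 652.5 − 6(36) = 436.5, Qs = 257 + 1(36) = 293.
Shortage = 436.5 − 293 = 143.5.

Shortage = 143.5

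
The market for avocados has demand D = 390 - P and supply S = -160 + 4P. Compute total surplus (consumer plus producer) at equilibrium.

Equilibrium: 390 - P = -160 + 4P gives P* = 110, Q* = 280.
Demand choke price: P = 390; supply starts at P = 40.
CS = ½(390 − 110)(280) = 39200; PS = ½(110 − 40)(280) = 9800.

Total surplus = 49000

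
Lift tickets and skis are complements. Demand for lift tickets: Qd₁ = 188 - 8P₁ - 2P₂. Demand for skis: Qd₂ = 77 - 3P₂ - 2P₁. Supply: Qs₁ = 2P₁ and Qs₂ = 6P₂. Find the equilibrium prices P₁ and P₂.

Market 1: 188 - 8P₁ - 2P₂ = 2P₁ → 10P₁ + 2P₂ = 188.
Market 2: 9P₂ + 2P₁ = 77.
Eliminating P₂: 9×(1) − 2×(2) gives 86P₁ = 1538, so P₁ = 769/43.
Back-substitute into (2): P₂ = (77 − 2×769/43) / 9 = 197/43.

P₁ = 769/43, P₂ = 197/43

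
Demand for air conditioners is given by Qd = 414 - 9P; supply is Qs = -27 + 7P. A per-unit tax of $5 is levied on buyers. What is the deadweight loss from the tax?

Deadweight loss = 49.21875

Pre-tax equilibrium: P* = 27.5625, Q* = 165.9375.
Tax on buyers shifts demand to Qd = 414 − 9(P + 5) = 369 - 9P.
369 - 9P = -27 + 7P gives seller price Ps = 24.75; buyers pay Pb = 24.75 + 5 = 29.75.
New quantity: Q = 414 − 9(29.75) = 146.25.
DWL = ½ × 5 × (165.9375 − 146.25) = 49.21875.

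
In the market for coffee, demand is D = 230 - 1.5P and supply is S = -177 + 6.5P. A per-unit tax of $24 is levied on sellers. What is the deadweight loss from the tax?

Deadweight loss = 351

Pre-tax equilibrium: P* = 50.875, Q* = 153.6875.
Tax on sellers shifts supply to S = -177 + 6.5(P − 24) = -333 + 6.5P.
230 - 1.5P = -333 + 6.5P gives buyer price Pb = 70.375; sellers receive Ps = 70.375 − 24 = 46.375.
New quantity: Q = 230 − 1.5(70.375) = 124.4375.
DWL = ½ × 24 × (153.6875 − 124.4375) = 351.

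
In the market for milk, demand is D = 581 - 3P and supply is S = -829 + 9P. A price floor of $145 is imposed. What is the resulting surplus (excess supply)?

Surplus = 330

Equilibrium price would be P* = 117.5, so the floor at 145 binds.
At P = 145: D = 146, S = 476.
Surplus = 476 − 146 = 330.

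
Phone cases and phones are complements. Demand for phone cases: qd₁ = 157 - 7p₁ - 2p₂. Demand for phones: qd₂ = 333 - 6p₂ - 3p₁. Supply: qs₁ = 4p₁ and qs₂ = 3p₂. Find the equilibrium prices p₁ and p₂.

p₁ = 249/31, p₂ = 1064/31

Market 1: 157 - 7p₁ - 2p₂ = 4p₁ → 11p₁ + 2p₂ = 157.
Market 2: 9p₂ + 3p₁ = 333.
Eliminating p₂: 9×(1) − 2×(2) gives 93p₁ = 747, so p₁ = 249/31.
Back-substitute into (2): p₂ = (333 − 3×249/31) / 9 = 1064/31.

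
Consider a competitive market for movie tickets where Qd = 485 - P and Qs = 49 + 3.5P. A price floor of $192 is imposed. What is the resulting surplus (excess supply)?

Equilibrium price would be P* = 872/9, so the floor at 192 binds.
At P = 192: Qd = 293, Qs = 721.
Surplus = 721 − 293 = 428.

Surplus = 428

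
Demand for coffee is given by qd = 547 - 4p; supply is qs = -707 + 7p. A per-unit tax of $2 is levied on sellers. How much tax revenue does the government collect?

Tax revenue = 1890/11

Pre-tax equilibrium: p* = 114, q* = 91.
Tax on sellers shifts supply to qs = -707 + 7(p − 2) = -721 + 7p.
547 - 4p = -721 + 7p gives buyer price pb = 1268/11; sellers receive ps = 1268/11 − 2 = 1246/11.
New quantity: q = 547 − 4(1268/11) = 945/11.
Revenue = 2 × 945/11 = 1890/11.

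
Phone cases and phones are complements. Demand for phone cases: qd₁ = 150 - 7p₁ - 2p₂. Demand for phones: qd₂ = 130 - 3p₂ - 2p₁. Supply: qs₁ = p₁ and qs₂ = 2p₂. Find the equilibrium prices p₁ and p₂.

p₁ = 245/18, p₂ = 185/9

Market 1: 150 - 7p₁ - 2p₂ = p₁ → 8p₁ + 2p₂ = 150.
Market 2: 5p₂ + 2p₁ = 130.
Eliminating p₂: 5×(1) − 2×(2) gives 36p₁ = 490, so p₁ = 245/18.
Back-substitute into (2): p₂ = (130 − 2×245/18) / 5 = 185/9.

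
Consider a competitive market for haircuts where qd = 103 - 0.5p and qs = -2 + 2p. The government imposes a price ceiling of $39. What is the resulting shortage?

Equilibrium price would be p* = 42, so the ceiling at 39 binds.
At p = 39: qd = 103 − 0.5(39) = 83.5, qs = -2 + 2(39) = 76.
Shortage = 83.5 − 76 = 7.5.

Shortage = 7.5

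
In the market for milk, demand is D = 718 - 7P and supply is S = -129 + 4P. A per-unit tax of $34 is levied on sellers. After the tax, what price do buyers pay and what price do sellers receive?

Pre-tax equilibrium: P* = 77, Q* = 179.
Tax on sellers shifts supply to S = -129 + 4(P − 34) = -265 + 4P.
718 - 7P = -265 + 4P gives buyer price Pb = 983/11; sellers receive Ps = 983/11 − 34 = 609/11.
New quantity: Q = 718 − 7(983/11) = 1017/11.

Buyers pay 983/11, sellers receive 609/11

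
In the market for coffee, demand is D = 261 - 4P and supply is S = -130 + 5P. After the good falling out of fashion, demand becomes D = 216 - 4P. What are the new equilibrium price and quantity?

P' = 346/9, Q' = 560/9

Original equilibrium: P* = 391/9, Q* = 785/9.
New equilibrium: 216 - 4P = -130 + 5P, so 346 = 9P and P' = 346/9; Q' = 216 − 4(346/9) = 560/9.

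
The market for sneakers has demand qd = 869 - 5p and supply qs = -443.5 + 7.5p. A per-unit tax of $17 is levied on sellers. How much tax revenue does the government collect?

Pre-tax equilibrium: p* = 105, q* = 344.
Tax on sellers shifts supply to qs = -443.5 + 7.5(p − 17) = -571 + 7.5p.
869 - 5p = -571 + 7.5p gives buyer price pb = 115.2; sellers receive ps = 115.2 − 17 = 98.2.
New quantity: q = 869 − 5(115.2) = 293.
Revenue = 17 × 293 = 4981.

Tax revenue = 4981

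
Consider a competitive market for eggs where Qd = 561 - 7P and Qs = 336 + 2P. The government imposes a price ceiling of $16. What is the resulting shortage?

Equilibrium price would be P* = 25, so the ceiling at 16 binds.
At P = 16: Qd = 561 − 7(16) = 449, Qs = 336 + 2(16) = 368.
Shortage = 449 − 368 = 81.

Shortage = 81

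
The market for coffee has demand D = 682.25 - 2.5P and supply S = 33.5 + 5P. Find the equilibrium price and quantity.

Set D = S: 682.25 - 2.5P = 33.5 + 5P.
648.75 = 7.5P, so P* = 86.5.
Q* = 682.25 − 2.5(86.5) = 466.

P* = 86.5, Q* = 466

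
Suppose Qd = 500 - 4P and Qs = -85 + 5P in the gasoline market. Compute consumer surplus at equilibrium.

Equilibrium: 500 - 4P = -85 + 5P gives P* = 65, Q* = 240.
Demand choke price (Qd = 0): P = 125.
CS = ½(125 − 65)(240) = 7200.

Consumer surplus = 7200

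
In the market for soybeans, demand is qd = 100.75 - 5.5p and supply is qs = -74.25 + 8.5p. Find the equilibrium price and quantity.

Set qd = qs: 100.75 - 5.5p = -74.25 + 8.5p.
175 = 14p, so p* = 12.5.
q* = 100.75 − 5.5(12.5) = 32.

p* = 12.5, q* = 32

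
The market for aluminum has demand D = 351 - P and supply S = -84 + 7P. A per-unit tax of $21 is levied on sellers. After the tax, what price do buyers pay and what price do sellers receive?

Buyers pay $72.75, sellers receive $51.75

Pre-tax equilibrium: P* = 54.375, Q* = 296.625.
Tax on sellers shifts supply to S = -84 + 7(P − 21) = -231 + 7P.
351 - P = -231 + 7P gives buyer price Pb = 72.75; sellers receive Ps = 72.75 − 21 = 51.75.
New quantity: Q = 351 − 1(72.75) = 278.25.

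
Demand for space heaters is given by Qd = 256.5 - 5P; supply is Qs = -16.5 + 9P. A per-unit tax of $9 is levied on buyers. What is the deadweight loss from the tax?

Pre-tax equilibrium: P* = 19.5, Q* = 159.
Tax on buyers shifts demand to Qd = 256.5 − 5(P + 9) = 211.5 - 5P.
211.5 - 5P = -16.5 + 9P gives seller price Ps = 114/7; buyers pay Pb = 114/7 + 9 = 177/7.
New quantity: Q = 256.5 − 5(177/7) = 1821/14.
DWL = ½ × 9 × (159 − 1821/14) = 3645/28.

Deadweight loss = 3645/28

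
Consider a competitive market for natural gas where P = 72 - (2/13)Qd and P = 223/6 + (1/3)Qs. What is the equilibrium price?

P* = 61

Set the two price expressions equal: 72 - (2/13)Q = 223/6 + (1/3)Q.
209/6 = (19/39)Q, so Q* = 71.5.
P* = 72 − (2/13)(71.5) = 61.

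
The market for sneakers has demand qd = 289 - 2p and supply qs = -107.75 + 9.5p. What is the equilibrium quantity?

Set qd = qs: 289 - 2p = -107.75 + 9.5p.
396.75 = 11.5p, so p* = 34.5.
q* = 289 − 2(34.5) = 220.

q* = 220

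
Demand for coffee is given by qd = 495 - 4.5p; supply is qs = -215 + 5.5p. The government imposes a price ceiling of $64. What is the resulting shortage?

Shortage = 70

Equilibrium price would be p* = 71, so the ceiling at 64 binds.
At p = 64: qd = 495 − 4.5(64) = 207, qs = -215 + 5.5(64) = 137.
Shortage = 207 − 137 = 70.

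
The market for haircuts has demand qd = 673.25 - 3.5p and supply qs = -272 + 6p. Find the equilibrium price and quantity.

Set qd = qs: 673.25 - 3.5p = -272 + 6p.
945.25 = 9.5p, so p* = 99.5.
q* = 673.25 − 3.5(99.5) = 325.

p* = 99.5, q* = 325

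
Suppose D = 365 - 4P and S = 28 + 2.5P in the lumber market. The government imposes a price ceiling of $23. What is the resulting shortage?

Shortage = 187.5

Equilibrium price would be P* = 674/13, so the ceiling at 23 binds.
At P = 23: D = 365 − 4(23) = 273, S = 28 + 2.5(23) = 85.5.
Shortage = 273 − 85.5 = 187.5.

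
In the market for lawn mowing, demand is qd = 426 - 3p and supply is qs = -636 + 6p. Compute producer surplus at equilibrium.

Producer surplus = 432

Equilibrium: 426 - 3p = -636 + 6p gives p* = 118, q* = 72.
Supply starts at p = 106 (where qs = 0).
PS = ½(118 − 106)(72) = 432.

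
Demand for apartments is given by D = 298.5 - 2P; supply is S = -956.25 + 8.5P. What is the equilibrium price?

Set D = S: 298.5 - 2P = -956.25 + 8.5P.
1254.75 = 10.5P, so P* = 119.5.
Q* = 298.5 − 2(119.5) = 59.5.

P* = 119.5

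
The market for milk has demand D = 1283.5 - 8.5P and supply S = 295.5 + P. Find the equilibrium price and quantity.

P* = 104, Q* = 399.5

Set D = S: 1283.5 - 8.5P = 295.5 + P.
988 = 9.5P, so P* = 104.
Q* = 1283.5 − 8.5(104) = 399.5.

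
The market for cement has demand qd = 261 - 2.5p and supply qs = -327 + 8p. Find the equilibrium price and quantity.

p* = 56, q* = 121

Set qd = qs: 261 - 2.5p = -327 + 8p.
588 = 10.5p, so p* = 56.
q* = 261 − 2.5(56) = 121.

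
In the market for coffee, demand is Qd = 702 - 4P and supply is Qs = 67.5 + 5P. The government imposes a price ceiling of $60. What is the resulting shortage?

Equilibrium price would be P* = 70.5, so the ceiling at 60 binds.
At P = 60: Qd = 702 − 4(60) = 462, Qs = 67.5 + 5(60) = 367.5.
Shortage = 462 − 367.5 = 94.5.

Shortage = 94.5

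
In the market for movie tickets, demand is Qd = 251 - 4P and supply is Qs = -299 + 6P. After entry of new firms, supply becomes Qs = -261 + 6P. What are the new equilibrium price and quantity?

Original equilibrium: P* = 55, Q* = 31.
New equilibrium: 251 - 4P = -261 + 6P, so 512 = 10P and P' = 51.2; Q' = 251 − 4(51.2) = 46.2.

P' = 51.2, Q' = 46.2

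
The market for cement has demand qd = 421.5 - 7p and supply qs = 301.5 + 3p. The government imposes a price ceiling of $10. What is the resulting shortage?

Shortage = 20

Equilibrium price would be p* = 12, so the ceiling at 10 binds.
At p = 10: qd = 421.5 − 7(10) = 351.5, qs = 301.5 + 3(10) = 331.5.
Shortage = 351.5 − 331.5 = 20.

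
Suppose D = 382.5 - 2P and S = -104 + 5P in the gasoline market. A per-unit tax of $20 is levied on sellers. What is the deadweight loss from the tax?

Deadweight loss = 2000/7

Pre-tax equilibrium: P* = 69.5, Q* = 243.5.
Tax on sellers shifts supply to S = -104 + 5(P − 20) = -204 + 5P.
382.5 - 2P = -204 + 5P gives buyer price Pb = 1173/14; sellers receive Ps = 1173/14 − 20 = 893/14.
New quantity: Q = 382.5 − 2(1173/14) = 3009/14.
DWL = ½ × 20 × (243.5 − 3009/14) = 2000/7.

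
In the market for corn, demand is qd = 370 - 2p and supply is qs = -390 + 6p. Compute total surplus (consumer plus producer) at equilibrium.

Total surplus = 10800

Equilibrium: 370 - 2p = -390 + 6p gives p* = 95, q* = 180.
Demand choke price: p = 185; supply starts at p = 65.
CS = ½(185 − 95)(180) = 8100; PS = ½(95 − 65)(180) = 2700.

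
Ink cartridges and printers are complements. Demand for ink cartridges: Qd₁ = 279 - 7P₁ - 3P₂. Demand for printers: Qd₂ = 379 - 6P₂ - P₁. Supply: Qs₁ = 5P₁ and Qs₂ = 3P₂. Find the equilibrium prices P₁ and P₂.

Market 1: 279 - 7P₁ - 3P₂ = 5P₁ → 12P₁ + 3P₂ = 279.
Market 2: 9P₂ + P₁ = 379.
Eliminating P₂: 9×(1) − 3×(2) gives 105P₁ = 1374, so P₁ = 458/35.
Back-substitute into (2): P₂ = (379 − 1×458/35) / 9 = 1423/35.

P₁ = 458/35, P₂ = 1423/35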